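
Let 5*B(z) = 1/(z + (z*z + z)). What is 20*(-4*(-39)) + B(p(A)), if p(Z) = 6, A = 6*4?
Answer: 748801/240 ≈ 3120.0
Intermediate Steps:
A = 24
B(z) = 1/(5*(z² + 2*z)) (B(z) = 1/(5*(z + (z*z + z))) = 1/(5*(z + (z² + z))) = 1/(5*(z + (z + z²))) = 1/(5*(z² + 2*z)))
20*(-4*(-39)) + B(p(A)) = 20*(-4*(-39)) + (⅕)/(6*(2 + 6)) = 20*156 + (⅕)*(⅙)/8 = 3120 + (⅕)*(⅙)*(⅛) = 3120 + 1/240 = 748801/240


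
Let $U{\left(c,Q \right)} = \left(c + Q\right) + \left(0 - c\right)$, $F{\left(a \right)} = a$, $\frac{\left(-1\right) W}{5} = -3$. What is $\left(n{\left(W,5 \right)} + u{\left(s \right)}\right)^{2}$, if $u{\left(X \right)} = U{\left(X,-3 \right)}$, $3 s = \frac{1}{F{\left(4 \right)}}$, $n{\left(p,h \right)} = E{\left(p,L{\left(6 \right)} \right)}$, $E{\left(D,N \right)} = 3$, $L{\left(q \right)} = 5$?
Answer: $0$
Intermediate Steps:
$W = 15$ ($W = \left(-5\right) \left(-3\right) = 15$)
$n{\left(p,h \right)} = 3$
$s = \frac{1}{12}$ ($s = \frac{1}{3 \cdot 4} = \frac{1}{3} \cdot \frac{1}{4} = \frac{1}{12} \approx 0.083333$)
$U{\left(c,Q \right)} = Q$ ($U{\left(c,Q \right)} = \left(Q + c\right) - c = Q$)
$u{\left(X \right)} = -3$
$\left(n{\left(W,5 \right)} + u{\left(s \right)}\right)^{2} = \left(3 - 3\right)^{2} = 0^{2} = 0$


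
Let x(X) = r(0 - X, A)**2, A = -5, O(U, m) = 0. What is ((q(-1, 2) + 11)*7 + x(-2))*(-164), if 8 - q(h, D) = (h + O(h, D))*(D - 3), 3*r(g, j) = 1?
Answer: -186140/9 ≈ -20682.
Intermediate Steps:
r(g, j) = 1/3 (r(g, j) = (1/3)*1 = 1/3)
x(X) = 1/9 (x(X) = (1/3)**2 = 1/9)
q(h, D) = 8 - h*(-3 + D) (q(h, D) = 8 - (h + 0)*(D - 3) = 8 - h*(-3 + D))
((q(-1, 2) + 11)*7 + x(-2))*(-164) = (((8 + 3*(-1) - 1*2*(-1)) + 11)*7 + 1/9)*(-164) = (((8 - 3 + 2) + 11)*7 + 1/9)*(-164) = ((7 + 11)*7 + 1/9)*(-164) = (18*7 + 1/9)*(-164) = (126 + 1/9)*(-164) = (1135/9)*(-164) = -186140/9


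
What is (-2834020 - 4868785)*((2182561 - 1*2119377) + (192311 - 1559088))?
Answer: 10041322678365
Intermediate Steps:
(-2834020 - 4868785)*((2182561 - 1*2119377) + (192311 - 1559088)) = -7702805*((2182561 - 2119377) - 1366777) = -7702805*(63184 - 1366777) = -7702805*(-1303593) = 10041322678365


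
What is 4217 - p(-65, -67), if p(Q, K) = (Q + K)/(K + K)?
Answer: 282473/67 ≈ 4216.0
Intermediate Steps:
p(Q, K) = (K + Q)/(2*K) (p(Q, K) = (K + Q)/((2*K)) = (K + Q)*(1/(2*K)) = (K + Q)/(2*K))
4217 - p(-65, -67) = 4217 - (-67 - 65)/(2*(-67)) = 4217 - (-1)*(-132)/(2*67) = 4217 - 1*66/67 = 4217 - 66/67 = 282473/67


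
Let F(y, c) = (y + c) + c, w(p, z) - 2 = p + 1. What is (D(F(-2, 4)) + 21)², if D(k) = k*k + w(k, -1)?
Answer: 4356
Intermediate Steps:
w(p, z) = 3 + p (w(p, z) = 2 + (p + 1) = 2 + (1 + p) = 3 + p)
F(y, c) = y + 2*c (F(y, c) = (c + y) + c = y + 2*c)
D(k) = 3 + k + k² (D(k) = k*k + (3 + k) = k² + (3 + k) = 3 + k + k²)
(D(F(-2, 4)) + 21)² = ((3 + (-2 + 2*4) + (-2 + 2*4)²) + 21)² = ((3 + (-2 + 8) + (-2 + 8)²) + 21)² = ((3 + 6 + 6²) + 21)² = ((3 + 6 + 36) + 21)² = (45 + 21)² = 66² = 4356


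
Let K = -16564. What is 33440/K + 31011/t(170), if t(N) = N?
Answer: 126995351/703970 ≈ 180.40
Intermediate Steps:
33440/K + 31011/t(170) = 33440/(-16564) + 31011/170 = 33440*(-1/16564) + 31011*(1/170) = -8360/4141 + 31011/170 = 126995351/703970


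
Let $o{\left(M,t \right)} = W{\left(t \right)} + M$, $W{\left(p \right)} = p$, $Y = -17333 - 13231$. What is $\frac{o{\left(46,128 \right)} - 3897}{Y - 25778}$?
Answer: $\frac{3723}{56342} \approx 0.066079$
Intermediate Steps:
$Y = -30564$
$o{\left(M,t \right)} = M + t$ ($o{\left(M,t \right)} = t + M = M + t$)
$\frac{o{\left(46,128 \right)} - 3897}{Y - 25778} = \frac{\left(46 + 128\right) - 3897}{-30564 - 25778} = \frac{174 - 3897}{-56342} = \left(-3723\right) \left(- \frac{1}{56342}\right) = \frac{3723}{56342}$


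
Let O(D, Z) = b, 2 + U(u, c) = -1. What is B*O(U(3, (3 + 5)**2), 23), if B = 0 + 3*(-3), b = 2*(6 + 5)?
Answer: -198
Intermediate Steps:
b = 22 (b = 2*11 = 22)
B = -9 (B = 0 - 9 = -9)
U(u, c) = -3 (U(u, c) = -2 - 1 = -3)
O(D, Z) = 22
B*O(U(3, (3 + 5)**2), 23) = -9*22 = -198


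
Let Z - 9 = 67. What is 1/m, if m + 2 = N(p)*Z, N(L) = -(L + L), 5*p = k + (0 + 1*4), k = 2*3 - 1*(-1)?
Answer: -5/1682 ≈ -0.0029727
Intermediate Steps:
k = 7 (k = 6 + 1 = 7)
Z = 76 (Z = 9 + 67 = 76)
p = 11/5 (p = (7 + (0 + 1*4))/5 = (7 + (0 + 4))/5 = (7 + 4)/5 = (⅕)*11 = 11/5 ≈ 2.2000)
N(L) = -2*L
m = -1682/5 (m = -2 - 2*11/5*76 = -2 - 22/5*76 = -2 - 1672/5 = -1682/5 ≈ -336.40)
1/m = 1/(-1682/5) = -5/1682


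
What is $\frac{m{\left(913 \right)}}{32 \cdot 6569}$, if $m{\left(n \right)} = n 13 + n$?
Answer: $\frac{6391}{105104} \approx 0.060806$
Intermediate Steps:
$m{\left(n \right)} = 14 n$ ($m{\left(n \right)} = 13 n + n = 14 n$)
$\frac{m{\left(913 \right)}}{32 \cdot 6569} = \frac{14 \cdot 913}{32 \cdot 6569} = \frac{12782}{210208} = 12782 \cdot \frac{1}{210208} = \frac{6391}{105104}$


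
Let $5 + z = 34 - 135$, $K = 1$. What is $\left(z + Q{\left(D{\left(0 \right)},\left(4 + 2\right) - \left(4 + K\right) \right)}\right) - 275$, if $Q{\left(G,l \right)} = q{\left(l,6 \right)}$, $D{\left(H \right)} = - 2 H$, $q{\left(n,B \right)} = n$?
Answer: $-380$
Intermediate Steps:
$Q{\left(G,l \right)} = l$
$z = -106$ ($z = -5 + \left(34 - 135\right) = -5 - 101 = -106$)
$\left(z + Q{\left(D{\left(0 \right)},\left(4 + 2\right) - \left(4 + K\right) \right)}\right) - 275 = \left(-106 + \left(\left(4 + 2\right) - 5\right)\right) - 275 = \left(-106 + \left(6 - 5\right)\right) - 275 = \left(-106 + 1\right) - 275 = -105 - 275 = -380$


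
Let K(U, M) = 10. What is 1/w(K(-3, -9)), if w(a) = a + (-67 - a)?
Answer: -1/67 ≈ -0.014925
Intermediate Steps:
w(a) = -67
1/w(K(-3, -9)) = 1/(-67) = -1/67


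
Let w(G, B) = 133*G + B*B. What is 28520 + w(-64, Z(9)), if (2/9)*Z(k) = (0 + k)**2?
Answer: 611473/4 ≈ 1.5287e+5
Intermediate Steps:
Z(k) = 9*k**2/2 (Z(k) = 9*(0 + k)**2/2 = 9*k**2/2)
w(G, B) = B**2 + 133*G (w(G, B) = 133*G + B**2 = B**2 + 133*G)
28520 + w(-64, Z(9)) = 28520 + (((9/2)*9**2)**2 + 133*(-64)) = 28520 + (((9/2)*81)**2 - 8512) = 28520 + ((729/2)**2 - 8512) = 28520 + (531441/4 - 8512) = 28520 + 497393/4 = 611473/4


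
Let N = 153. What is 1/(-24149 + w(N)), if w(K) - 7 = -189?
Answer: -1/24331 ≈ -4.1100e-5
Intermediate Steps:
w(K) = -182 (w(K) = 7 - 189 = -182)
1/(-24149 + w(N)) = 1/(-24149 - 182) = 1/(-24331) = -1/24331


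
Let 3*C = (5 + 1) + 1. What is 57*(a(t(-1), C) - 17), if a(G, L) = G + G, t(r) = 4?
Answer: -513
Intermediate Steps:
C = 7/3 (C = ((5 + 1) + 1)/3 = (6 + 1)/3 = (⅓)*7 = 7/3 ≈ 2.3333)
a(G, L) = 2*G
57*(a(t(-1), C) - 17) = 57*(2*4 - 17) = 57*(8 - 17) = 57*(-9) = -513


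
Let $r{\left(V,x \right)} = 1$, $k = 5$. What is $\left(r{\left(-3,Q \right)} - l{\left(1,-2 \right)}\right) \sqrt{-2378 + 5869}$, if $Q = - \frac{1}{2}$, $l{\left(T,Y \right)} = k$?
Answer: $- 4 \sqrt{3491} \approx -236.34$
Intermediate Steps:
$l{\left(T,Y \right)} = 5$
$Q = - \frac{1}{2}$ ($Q = \left(-1\right) \frac{1}{2} = - \frac{1}{2} \approx -0.5$)
$\left(r{\left(-3,Q \right)} - l{\left(1,-2 \right)}\right) \sqrt{-2378 + 5869} = \left(1 - 5\right) \sqrt{-2378 + 5869} = \left(1 - 5\right) \sqrt{3491} = - 4 \sqrt{3491}$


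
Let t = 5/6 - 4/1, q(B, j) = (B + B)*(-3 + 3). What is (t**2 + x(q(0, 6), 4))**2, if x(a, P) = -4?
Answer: 47089/1296 ≈ 36.334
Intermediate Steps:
q(B, j) = 0 (q(B, j) = (2*B)*0 = 0)
t = -19/6 (t = 5*(1/6) - 4*1 = 5/6 - 4 = -19/6 ≈ -3.1667)
(t**2 + x(q(0, 6), 4))**2 = ((-19/6)**2 - 4)**2 = (361/36 - 4)**2 = (217/36)**2 = 47089/1296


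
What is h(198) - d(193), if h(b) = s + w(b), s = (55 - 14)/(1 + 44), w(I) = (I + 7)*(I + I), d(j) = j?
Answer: 3644456/45 ≈ 80988.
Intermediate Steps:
w(I) = 2*I*(7 + I) (w(I) = (7 + I)*(2*I) = 2*I*(7 + I))
s = 41/45 ≈ 0.91111
h(b) = 41/45 + 2*b*(7 + b)
h(198) - d(193) = (41/45 + 2*198*(7 + 198)) - 1*193 = (41/45 + 2*198*205) - 193 = (41/45 + 81180) - 193 = 3653141/45 - 193 = 3644456/45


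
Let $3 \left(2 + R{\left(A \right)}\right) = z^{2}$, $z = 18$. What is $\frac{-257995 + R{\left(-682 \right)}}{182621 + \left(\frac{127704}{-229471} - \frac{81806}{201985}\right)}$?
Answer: $- \frac{3984359255512405}{2821461328477523} \approx -1.4122$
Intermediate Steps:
$R{\left(A \right)} = 106$ ($R{\left(A \right)} = -2 + \frac{18^{2}}{3} = -2 + \frac{1}{3} \cdot 324 = -2 + 108 = 106$)
$\frac{-257995 + R{\left(-682 \right)}}{182621 + \left(\frac{127704}{-229471} - \frac{81806}{201985}\right)} = \frac{-257995 + 106}{182621 + \left(\frac{127704}{-229471} - \frac{81806}{201985}\right)} = - \frac{257889}{182621 + \left(127704 \left(- \frac{1}{229471}\right) - \frac{81806}{201985}\right)} = - \frac{257889}{182621 - \frac{44566397066}{46349699935}} = - \frac{257889}{\frac{8464383985432569}{46349699935}} = \left(-257889\right) \frac{46349699935}{8464383985432569} = - \frac{3984359255512405}{2821461328477523}$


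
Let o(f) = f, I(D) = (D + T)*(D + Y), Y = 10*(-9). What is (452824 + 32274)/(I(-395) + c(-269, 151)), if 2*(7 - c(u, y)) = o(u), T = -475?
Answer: 970196/844183 ≈ 1.1493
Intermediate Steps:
Y = -90
I(D) = (-475 + D)*(-90 + D) (I(D) = (D - 475)*(D - 90) = (-475 + D)*(-90 + D))
c(u, y) = 7 - u/2
(452824 + 32274)/(I(-395) + c(-269, 151)) = (452824 + 32274)/((42750 + (-395)² - 565*(-395)) + (7 - ½*(-269))) = 485098/((42750 + 156025 + 223175) + (7 + 269/2)) = 485098/(421950 + 283/2) = 485098/(844183/2) = 485098*(2/844183) = 970196/844183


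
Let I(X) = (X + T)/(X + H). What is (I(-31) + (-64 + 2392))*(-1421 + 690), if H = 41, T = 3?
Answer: -8498606/5 ≈ -1.6997e+6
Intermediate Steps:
I(X) = (3 + X)/(41 + X) (I(X) = (X + 3)/(X + 41) = (3 + X)/(41 + X))
(I(-31) + (-64 + 2392))*(-1421 + 690) = ((3 - 31)/(41 - 31) + (-64 + 2392))*(-1421 + 690) = (-28/10 + 2328)*(-731) = ((1/10)*(-28) + 2328)*(-731) = (-14/5 + 2328)*(-731) = (11626/5)*(-731) = -8498606/5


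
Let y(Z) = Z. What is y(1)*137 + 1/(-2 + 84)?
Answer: 11235/82 ≈ 137.01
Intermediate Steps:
y(1)*137 + 1/(-2 + 84) = 1*137 + 1/(-2 + 84) = 137 + 1/82 = 11235/82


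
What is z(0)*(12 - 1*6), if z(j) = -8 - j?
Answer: -48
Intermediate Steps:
z(0)*(12 - 1*6) = (-8 - 1*0)*(12 - 1*6) = (-8 + 0)*(12 - 6) = -8*6 = -48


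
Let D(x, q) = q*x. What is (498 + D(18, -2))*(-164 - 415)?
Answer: -267498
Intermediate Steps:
(498 + D(18, -2))*(-164 - 415) = (498 - 2*18)*(-164 - 415) = (498 - 36)*(-579) = 462*(-579) = -267498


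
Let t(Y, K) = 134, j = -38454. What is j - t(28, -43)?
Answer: -38588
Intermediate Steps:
j - t(28, -43) = -38454 - 1*134 = -38454 - 134 = -38588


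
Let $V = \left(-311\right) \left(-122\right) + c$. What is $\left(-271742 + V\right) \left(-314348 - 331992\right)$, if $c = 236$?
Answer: $150961755760$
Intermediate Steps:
$V = 38178$ ($V = \left(-311\right) \left(-122\right) + 236 = 37942 + 236 = 38178$)
$\left(-271742 + V\right) \left(-314348 - 331992\right) = \left(-271742 + 38178\right) \left(-314348 - 331992\right) = \left(-233564\right) \left(-646340\right) = 150961755760$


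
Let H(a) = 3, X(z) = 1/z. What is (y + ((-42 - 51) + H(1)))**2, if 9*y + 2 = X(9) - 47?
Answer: 59752900/6561 ≈ 9107.3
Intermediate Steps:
y = -440/81 (y = -2/9 + (1/9 - 47)/9 = -2/9 + (1/9)*(-422/9) = -2/9 - 422/81 = -440/81 ≈ -5.4321)
(y + ((-42 - 51) + H(1)))**2 = (-440/81 + ((-42 - 51) + 3))**2 = (-440/81 + (-93 + 3))**2 = (-440/81 - 90)**2 = (-7730/81)**2 = 59752900/6561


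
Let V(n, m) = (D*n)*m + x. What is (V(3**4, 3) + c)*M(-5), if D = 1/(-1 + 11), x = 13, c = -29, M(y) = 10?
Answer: 83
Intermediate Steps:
D = 1/10 ≈ 0.10000
V(n, m) = 13 + m*n/10 (V(n, m) = (n/10)*m + 13 = m*n/10 + 13 = 13 + m*n/10)
(V(3**4, 3) + c)*M(-5) = ((13 + (1/10)*3*3**4) - 29)*10 = ((13 + (1/10)*3*81) - 29)*10 = ((13 + 243/10) - 29)*10 = (373/10 - 29)*10 = (83/10)*10 = 83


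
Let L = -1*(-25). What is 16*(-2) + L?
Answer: -7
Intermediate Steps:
L = 25
16*(-2) + L = 16*(-2) + 25 = -32 + 25 = -7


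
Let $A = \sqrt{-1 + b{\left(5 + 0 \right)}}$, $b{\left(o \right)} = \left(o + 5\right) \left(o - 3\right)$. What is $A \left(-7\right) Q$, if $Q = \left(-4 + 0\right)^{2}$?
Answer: $- 112 \sqrt{19} \approx -488.2$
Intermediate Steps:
$b{\left(o \right)} = \left(-3 + o\right) \left(5 + o\right)$ ($b{\left(o \right)} = \left(5 + o\right) \left(-3 + o\right) = \left(-3 + o\right) \left(5 + o\right)$)
$A = \sqrt{19}$ ($A = \sqrt{-1 + \left(-15 + \left(5 + 0\right)^{2} + 2 \left(5 + 0\right)\right)} = \sqrt{-1 + \left(-15 + 5^{2} + 2 \cdot 5\right)} = \sqrt{-1 + \left(-15 + 25 + 10\right)} = \sqrt{-1 + 20} = \sqrt{19} \approx 4.3589$)
$Q = 16$ ($Q = \left(-4\right)^{2} = 16$)
$A \left(-7\right) Q = \sqrt{19} \left(-7\right) 16 = - 7 \sqrt{19} \cdot 16 = - 112 \sqrt{19}$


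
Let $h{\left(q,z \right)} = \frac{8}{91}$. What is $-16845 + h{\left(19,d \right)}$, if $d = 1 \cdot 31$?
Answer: $- \frac{1532887}{91} \approx -16845.0$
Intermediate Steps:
$d = 31$
$h{\left(q,z \right)} = \frac{8}{91}$ ($h{\left(q,z \right)} = 8 \cdot \frac{1}{91} = \frac{8}{91}$)
$-16845 + h{\left(19,d \right)} = -16845 + \frac{8}{91} = - \frac{1532887}{91}$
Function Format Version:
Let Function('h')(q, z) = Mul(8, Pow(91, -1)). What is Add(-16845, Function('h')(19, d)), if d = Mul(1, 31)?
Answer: Rational(-1532887, 91) ≈ -16845.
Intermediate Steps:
d = 31
Function('h')(q, z) = Rational(8, 91) (Function('h')(q, z) = Mul(8, Rational(1, 91)) = Rational(8, 91))
Add(-16845, Function('h')(19, d)) = Add(-16845, Rational(8, 91)) = Rational(-1532887, 91)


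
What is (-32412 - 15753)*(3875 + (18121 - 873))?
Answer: -1017389295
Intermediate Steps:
(-32412 - 15753)*(3875 + (18121 - 873)) = -48165*(3875 + 17248) = -48165*21123 = -1017389295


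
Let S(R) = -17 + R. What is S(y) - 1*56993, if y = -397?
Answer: -57407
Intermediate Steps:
S(y) - 1*56993 = (-17 - 397) - 1*56993 = -414 - 56993 = -57407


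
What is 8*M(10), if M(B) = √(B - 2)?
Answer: 16*√2 ≈ 22.627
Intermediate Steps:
M(B) = √(-2 + B)
8*M(10) = 8*√(-2 + 10) = 8*√8 = 8*(2*√2) = 16*√2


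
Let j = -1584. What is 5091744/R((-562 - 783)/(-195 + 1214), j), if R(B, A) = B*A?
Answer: 108093482/44385 ≈ 2435.4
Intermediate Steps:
R(B, A) = A*B
5091744/R((-562 - 783)/(-195 + 1214), j) = 5091744/((-1584*(-562 - 783)/(-195 + 1214))) = 5091744/((-(-2130480)/1019)) = 5091744/((-1584*(-1345/1019))) = 5091744/(2130480/1019) = 5091744*(1019/2130480) = 108093482/44385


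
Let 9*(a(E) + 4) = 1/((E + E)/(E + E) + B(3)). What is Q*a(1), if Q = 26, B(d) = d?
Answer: -1859/18 ≈ -103.28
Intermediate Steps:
a(E) = -143/36 (a(E) = -4 + 1/(9*((E + E)/(E + E) + 3)) = -4 + 1/(9*((2*E)/((2*E)) + 3)) = -4 + 1/(9*((2*E)*(1/(2*E)) + 3)) = -4 + 1/(9*(1 + 3)) = -4 + (1/9)/4 = -4 + (1/9)*(1/4) = -4 + 1/36 = -143/36)
Q*a(1) = 26*(-143/36) = -1859/18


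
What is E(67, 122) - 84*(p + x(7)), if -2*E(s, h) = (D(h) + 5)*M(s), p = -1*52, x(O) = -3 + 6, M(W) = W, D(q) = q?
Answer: -277/2 ≈ -138.50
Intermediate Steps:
x(O) = 3
p = -52
E(s, h) = -s*(5 + h)/2 (E(s, h) = -(h + 5)*s/2 = -(5 + h)*s/2 = -s*(5 + h)/2)
E(67, 122) - 84*(p + x(7)) = -½*67*(5 + 122) - 84*(-52 + 3) = -½*67*127 - 84*(-49) = -8509/2 + 4116 = -277/2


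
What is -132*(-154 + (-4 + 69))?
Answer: 11748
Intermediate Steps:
-132*(-154 + (-4 + 69)) = -132*(-154 + 65) = -132*(-89) = 11748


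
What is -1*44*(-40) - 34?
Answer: 1726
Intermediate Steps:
-1*44*(-40) - 34 = -44*(-40) - 34 = 1760 - 34 = 1726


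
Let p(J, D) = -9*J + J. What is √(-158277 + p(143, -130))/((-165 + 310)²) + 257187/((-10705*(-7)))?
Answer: 36741/10705 + I*√159421/21025 ≈ 3.4321 + 0.018991*I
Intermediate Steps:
p(J, D) = -8*J
√(-158277 + p(143, -130))/((-165 + 310)²) + 257187/((-10705*(-7))) = √(-158277 - 8*143)/((-165 + 310)²) + 257187/((-10705*(-7))) = √(-158277 - 1144)/(145²) + 257187/74935 = √(-159421)/21025 + 257187*(1/74935) = (I*√159421)*(1/21025) + 36741/10705 = I*√159421/21025 + 36741/10705 = 36741/10705 + I*√159421/21025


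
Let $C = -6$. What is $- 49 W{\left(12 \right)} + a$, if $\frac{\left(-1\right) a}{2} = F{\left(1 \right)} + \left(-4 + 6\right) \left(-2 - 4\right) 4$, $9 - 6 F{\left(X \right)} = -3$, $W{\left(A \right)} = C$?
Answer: $386$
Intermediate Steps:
$W{\left(A \right)} = -6$
$F{\left(X \right)} = 2$ ($F{\left(X \right)} = \frac{3}{2} - - \frac{1}{2} = \frac{3}{2} + \frac{1}{2} = 2$)
$a = 92$ ($a = - 2 \left(2 + \left(-4 + 6\right) \left(-2 - 4\right) 4\right) = - 2 \left(2 + 2 \left(-6\right) 4\right) = - 2 \left(2 - 48\right) = \left(-2\right) \left(-46\right) = 92$)
$- 49 W{\left(12 \right)} + a = \left(-49\right) \left(-6\right) + 92 = 294 + 92 = 386$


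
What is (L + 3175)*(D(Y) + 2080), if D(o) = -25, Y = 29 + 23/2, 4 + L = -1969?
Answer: 2470110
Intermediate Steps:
L = -1973 (L = -4 - 1969 = -1973)
Y = 81/2 (Y = 29 + 23*(½) = 29 + 23/2 = 81/2 ≈ 40.500)
(L + 3175)*(D(Y) + 2080) = (-1973 + 3175)*(-25 + 2080) = 1202*2055 = 2470110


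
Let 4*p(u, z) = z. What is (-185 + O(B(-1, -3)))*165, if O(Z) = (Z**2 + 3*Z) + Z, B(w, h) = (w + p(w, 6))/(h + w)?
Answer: -1958715/64 ≈ -30605.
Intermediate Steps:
p(u, z) = z/4
B(w, h) = (3/2 + w)/(h + w) (B(w, h) = (w + (1/4)*6)/(h + w) = (w + 3/2)/(h + w) = (3/2 + w)/(h + w))
O(Z) = Z**2 + 4*Z
(-185 + O(B(-1, -3)))*165 = (-185 + ((3/2 - 1)/(-3 - 1))*(4 + (3/2 - 1)/(-3 - 1)))*165 = (-185 + ((1/2)/(-4))*(4 + (1/2)/(-4)))*165 = (-185 + (-1/4*1/2)*(4 - 1/4*1/2))*165 = (-185 - (4 - 1/8)/8)*165 = (-185 - 1/8*31/8)*165 = (-185 - 31/64)*165 = -11871/64*165 = -1958715/64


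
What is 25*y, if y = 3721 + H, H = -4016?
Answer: -7375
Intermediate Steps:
y = -295 (y = 3721 - 4016 = -295)
25*y = 25*(-295) = -7375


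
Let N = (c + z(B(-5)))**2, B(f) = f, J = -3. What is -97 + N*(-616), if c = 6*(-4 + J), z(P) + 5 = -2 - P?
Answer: -1192673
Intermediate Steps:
z(P) = -7 - P (z(P) = -5 + (-2 - P) = -7 - P)
c = -42 (c = 6*(-4 - 3) = 6*(-7) = -42)
N = 1936 (N = (-42 + (-7 - 1*(-5)))**2 = (-42 + (-7 + 5))**2 = (-42 - 2)**2 = (-44)**2 = 1936)
-97 + N*(-616) = -97 + 1936*(-616) = -97 - 1192576 = -1192673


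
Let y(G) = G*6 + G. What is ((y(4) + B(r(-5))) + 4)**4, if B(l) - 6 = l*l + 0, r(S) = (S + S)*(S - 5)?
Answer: 10152868596965136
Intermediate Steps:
y(G) = 7*G (y(G) = 6*G + G = 7*G)
r(S) = 2*S*(-5 + S) (r(S) = (2*S)*(-5 + S) = 2*S*(-5 + S))
B(l) = 6 + l**2 (B(l) = 6 + (l*l + 0) = 6 + (l**2 + 0) = 6 + l**2)
((y(4) + B(r(-5))) + 4)**4 = ((7*4 + (6 + (2*(-5)*(-5 - 5))**2)) + 4)**4 = ((28 + (6 + (2*(-5)*(-10))**2)) + 4)**4 = ((28 + (6 + 100**2)) + 4)**4 = ((28 + (6 + 10000)) + 4)**4 = ((28 + 10006) + 4)**4 = (10034 + 4)**4 = 10038**4 = 10152868596965136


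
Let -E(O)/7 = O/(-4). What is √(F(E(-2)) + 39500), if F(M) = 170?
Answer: √39670 ≈ 199.17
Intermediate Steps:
E(O) = 7*O/4 (E(O) = -7*O/(-4) = -7*O*(-1)/4 = -(-7)*O/4 = 7*O/4)
√(F(E(-2)) + 39500) = √(170 + 39500) = √39670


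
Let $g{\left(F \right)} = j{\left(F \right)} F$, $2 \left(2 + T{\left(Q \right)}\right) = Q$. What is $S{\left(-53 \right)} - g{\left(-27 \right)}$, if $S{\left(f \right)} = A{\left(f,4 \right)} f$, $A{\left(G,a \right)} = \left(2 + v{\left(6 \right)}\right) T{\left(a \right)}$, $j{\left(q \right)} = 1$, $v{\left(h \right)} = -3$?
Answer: $27$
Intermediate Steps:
$T{\left(Q \right)} = -2 + \frac{Q}{2}$
$A{\left(G,a \right)} = 2 - \frac{a}{2}$ ($A{\left(G,a \right)} = \left(2 - 3\right) \left(-2 + \frac{a}{2}\right) = - (-2 + \frac{a}{2}) = 2 - \frac{a}{2}$)
$g{\left(F \right)} = F$ ($g{\left(F \right)} = 1 F = F$)
$S{\left(f \right)} = 0$ ($S{\left(f \right)} = \left(2 - 2\right) f = 0 f = 0$)
$S{\left(-53 \right)} - g{\left(-27 \right)} = 0 - -27 = 0 + 27 = 27$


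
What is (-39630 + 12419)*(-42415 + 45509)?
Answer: -84190834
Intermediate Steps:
(-39630 + 12419)*(-42415 + 45509) = -27211*3094 = -84190834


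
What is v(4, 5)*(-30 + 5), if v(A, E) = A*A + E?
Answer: -525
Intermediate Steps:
v(A, E) = E + A**2 (v(A, E) = A**2 + E = E + A**2)
v(4, 5)*(-30 + 5) = (5 + 4**2)*(-30 + 5) = (5 + 16)*(-25) = 21*(-25) = -525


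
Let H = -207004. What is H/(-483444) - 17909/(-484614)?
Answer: 232852639/500606262 ≈ 0.46514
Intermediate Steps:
H/(-483444) - 17909/(-484614) = -207004/(-483444) - 17909/(-484614) = -207004*(-1/483444) - 17909*(-1/484614) = 51751/120861 + 17909/484614 = 232852639/500606262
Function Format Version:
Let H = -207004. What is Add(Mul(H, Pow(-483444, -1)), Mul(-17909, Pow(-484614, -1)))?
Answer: Rational(232852639, 500606262) ≈ 0.46514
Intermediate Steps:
Add(Mul(H, Pow(-483444, -1)), Mul(-17909, Pow(-484614, -1))) = Add(Mul(-207004, Pow(-483444, -1)), Mul(-17909, Pow(-484614, -1))) = Add(Mul(-207004, Rational(-1, 483444)), Mul(-17909, Rational(-1, 484614))) = Add(Rational(51751, 120861), Rational(17909, 484614)) = Rational(232852639, 500606262)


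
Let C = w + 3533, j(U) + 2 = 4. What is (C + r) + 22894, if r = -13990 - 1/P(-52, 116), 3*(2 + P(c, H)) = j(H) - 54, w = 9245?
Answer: 1257559/58 ≈ 21682.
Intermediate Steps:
j(U) = 2 (j(U) = -2 + 4 = 2)
C = 12778 (C = 9245 + 3533 = 12778)
P(c, H) = -58/3 (P(c, H) = -2 + (2 - 54)/3 = -2 + (⅓)*(-52) = -2 - 52/3 = -58/3)
r = -811417/58 (r = -13990 - 1/(-58/3) = -13990 - 1*(-3/58) = -13990 + 3/58 = -811417/58 ≈ -13990.)
(C + r) + 22894 = (12778 - 811417/58) + 22894 = -70293/58 + 22894 = 1257559/58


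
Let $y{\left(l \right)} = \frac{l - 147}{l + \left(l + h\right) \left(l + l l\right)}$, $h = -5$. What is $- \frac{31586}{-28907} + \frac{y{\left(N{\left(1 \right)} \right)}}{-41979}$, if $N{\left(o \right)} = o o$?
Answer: $\frac{9277420436}{8494408671} \approx 1.0922$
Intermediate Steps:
$N{\left(o \right)} = o^{2}$
$y{\left(l \right)} = \frac{-147 + l}{l + \left(-5 + l\right) \left(l + l^{2}\right)}$ ($y{\left(l \right)} = \frac{l - 147}{l + \left(l - 5\right) \left(l + l l\right)} = \frac{-147 + l}{l + \left(-5 + l\right) \left(l + l^{2}\right)}$)
$- \frac{31586}{-28907} + \frac{y{\left(N{\left(1 \right)} \right)}}{-41979} = - \frac{31586}{-28907} + \frac{\frac{1}{1^{2}} \frac{1}{-4 + \left(1^{2}\right)^{2} - 4 \cdot 1^{2}} \left(-147 + 1^{2}\right)}{-41979} = \left(-31586\right) \left(- \frac{1}{28907}\right) + \frac{-147 + 1}{1 \left(-4 + 1^{2} - 4\right)} \left(- \frac{1}{41979}\right) = \frac{31586}{28907} + 1 \frac{1}{-4 + 1 - 4} \left(-146\right) \left(- \frac{1}{41979}\right) = \frac{31586}{28907} + 1 \frac{1}{-7} \left(-146\right) \left(- \frac{1}{41979}\right) = \frac{31586}{28907} + 1 \left(- \frac{1}{7}\right) \left(-146\right) \left(- \frac{1}{41979}\right) = \frac{31586}{28907} + \frac{146}{7} \left(- \frac{1}{41979}\right) = \frac{31586}{28907} - \frac{146}{293853} = \frac{9277420436}{8494408671}$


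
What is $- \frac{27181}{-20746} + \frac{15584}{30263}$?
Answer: $\frac{104171297}{57076018} \approx 1.8251$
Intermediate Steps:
$- \frac{27181}{-20746} + \frac{15584}{30263} = \left(-27181\right) \left(- \frac{1}{20746}\right) + 15584 \cdot \frac{1}{30263} = \frac{2471}{1886} + \frac{15584}{30263} = \frac{104171297}{57076018}$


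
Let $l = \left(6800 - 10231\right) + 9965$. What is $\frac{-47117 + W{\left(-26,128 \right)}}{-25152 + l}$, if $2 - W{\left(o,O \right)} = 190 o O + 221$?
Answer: $- \frac{292492}{9309} \approx -31.42$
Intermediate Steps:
$W{\left(o,O \right)} = -219 - 190 O o$ ($W{\left(o,O \right)} = 2 - \left(190 o O + 221\right) = 2 - \left(190 O o + 221\right) = 2 - \left(221 + 190 O o\right) = -219 - 190 O o$)
$l = 6534$ ($l = -3431 + 9965 = 6534$)
$\frac{-47117 + W{\left(-26,128 \right)}}{-25152 + l} = \frac{-47117 - \left(219 + 24320 \left(-26\right)\right)}{-25152 + 6534} = \frac{-47117 + \left(-219 + 632320\right)}{-18618} = \left(-47117 + 632101\right) \left(- \frac{1}{18618}\right) = 584984 \left(- \frac{1}{18618}\right) = - \frac{292492}{9309}$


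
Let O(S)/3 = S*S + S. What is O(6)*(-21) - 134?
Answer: -2780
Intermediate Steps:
O(S) = 3*S + 3*S² (O(S) = 3*(S*S + S) = 3*(S² + S) = 3*(S + S²) = 3*S + 3*S²)
O(6)*(-21) - 134 = (3*6*(1 + 6))*(-21) - 134 = (3*6*7)*(-21) - 134 = 126*(-21) - 134 = -2646 - 134 = -2780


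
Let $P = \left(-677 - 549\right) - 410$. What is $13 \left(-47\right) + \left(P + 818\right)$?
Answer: $-1429$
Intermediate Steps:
$P = -1636$ ($P = -1226 - 410 = -1636$)
$13 \left(-47\right) + \left(P + 818\right) = 13 \left(-47\right) + \left(-1636 + 818\right) = -611 - 818 = -1429$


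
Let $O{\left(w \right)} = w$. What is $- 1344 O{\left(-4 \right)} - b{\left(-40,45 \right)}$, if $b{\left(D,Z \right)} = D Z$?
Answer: $7176$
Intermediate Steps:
$- 1344 O{\left(-4 \right)} - b{\left(-40,45 \right)} = \left(-1344\right) \left(-4\right) - \left(-40\right) 45 = 5376 - -1800 = 5376 + 1800 = 7176$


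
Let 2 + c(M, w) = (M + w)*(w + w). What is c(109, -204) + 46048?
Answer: 84806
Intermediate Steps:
c(M, w) = -2 + 2*w*(M + w) (c(M, w) = -2 + (M + w)*(w + w) = -2 + (M + w)*(2*w) = -2 + 2*w*(M + w))
c(109, -204) + 46048 = (-2 + 2*(-204)² + 2*109*(-204)) + 46048 = (-2 + 2*41616 - 44472) + 46048 = (-2 + 83232 - 44472) + 46048 = 38758 + 46048 = 84806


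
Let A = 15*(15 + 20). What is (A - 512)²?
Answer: 169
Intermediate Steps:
A = 525 (A = 15*35 = 525)
(A - 512)² = (525 - 512)² = 13² = 169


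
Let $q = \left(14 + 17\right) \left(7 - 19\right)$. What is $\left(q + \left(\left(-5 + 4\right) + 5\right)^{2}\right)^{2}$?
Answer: $126736$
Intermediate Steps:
$q = -372$ ($q = 31 \left(-12\right) = -372$)
$\left(q + \left(\left(-5 + 4\right) + 5\right)^{2}\right)^{2} = \left(-372 + \left(\left(-5 + 4\right) + 5\right)^{2}\right)^{2} = \left(-372 + \left(-1 + 5\right)^{2}\right)^{2} = \left(-372 + 4^{2}\right)^{2} = \left(-372 + 16\right)^{2} = \left(-356\right)^{2} = 126736$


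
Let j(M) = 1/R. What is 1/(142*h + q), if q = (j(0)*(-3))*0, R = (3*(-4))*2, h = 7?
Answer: 1/994 ≈ 0.0010060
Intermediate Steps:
R = -24 (R = -12*2 = -24)
j(M) = -1/24 (j(M) = 1/(-24) = -1/24)
q = 0 (q = -1/24*(-3)*0 = (1/8)*0 = 0)
1/(142*h + q) = 1/(142*7 + 0) = 1/(994 + 0) = 1/994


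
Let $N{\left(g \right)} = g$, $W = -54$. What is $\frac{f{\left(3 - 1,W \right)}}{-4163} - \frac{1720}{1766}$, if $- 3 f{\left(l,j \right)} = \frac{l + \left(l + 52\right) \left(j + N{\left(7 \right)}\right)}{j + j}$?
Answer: $- \frac{289434758}{297750249} \approx -0.97207$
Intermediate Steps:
$f{\left(l,j \right)} = - \frac{l + \left(7 + j\right) \left(52 + l\right)}{6 j}$ ($f{\left(l,j \right)} = - \frac{\left(l + \left(l + 52\right) \left(j + 7\right)\right) \frac{1}{j + j}}{3} = - \frac{\left(l + \left(52 + l\right) \left(7 + j\right)\right) \frac{1}{2 j}}{3} = - \frac{\left(l + \left(7 + j\right) \left(52 + l\right)\right) \frac{1}{2 j}}{3} = - \frac{\frac{1}{2} \frac{1}{j} \left(l + \left(7 + j\right) \left(52 + l\right)\right)}{3} = - \frac{l + \left(7 + j\right) \left(52 + l\right)}{6 j}$)
$\frac{f{\left(3 - 1,W \right)}}{-4163} - \frac{1720}{1766} = \frac{\frac{1}{6} \frac{1}{-54} \left(-364 - 8 \left(3 - 1\right) - - 54 \left(52 + \left(3 - 1\right)\right)\right)}{-4163} - \frac{1720}{1766} = \frac{1}{6} \left(- \frac{1}{54}\right) \left(-364 - 16 - - 54 \left(52 + 2\right)\right) \left(- \frac{1}{4163}\right) - \frac{860}{883} = \frac{1}{6} \left(- \frac{1}{54}\right) \left(-364 - 16 - \left(-54\right) 54\right) \left(- \frac{1}{4163}\right) - \frac{860}{883} = \frac{1}{6} \left(- \frac{1}{54}\right) \left(-364 - 16 + 2916\right) \left(- \frac{1}{4163}\right) - \frac{860}{883} = \frac{1}{6} \left(- \frac{1}{54}\right) 2536 \left(- \frac{1}{4163}\right) - \frac{860}{883} = \left(- \frac{634}{81}\right) \left(- \frac{1}{4163}\right) - \frac{860}{883} = \frac{634}{337203} - \frac{860}{883} = - \frac{289434758}{297750249}$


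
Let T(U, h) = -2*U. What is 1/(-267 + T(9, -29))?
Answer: -1/285 ≈ -0.0035088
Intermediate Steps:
1/(-267 + T(9, -29)) = 1/(-267 - 2*9) = 1/(-267 - 18) = 1/(-285) = -1/285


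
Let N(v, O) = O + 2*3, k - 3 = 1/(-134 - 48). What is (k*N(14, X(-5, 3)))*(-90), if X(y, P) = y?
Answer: -24525/91 ≈ -269.51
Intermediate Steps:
k = 545/182 (k = 3 + 1/(-134 - 48) = 3 + 1/(-182) = 3 - 1/182 = 545/182 ≈ 2.9945)
N(v, O) = 6 + O (N(v, O) = O + 6 = 6 + O)
(k*N(14, X(-5, 3)))*(-90) = (545*(6 - 5)/182)*(-90) = ((545/182)*1)*(-90) = (545/182)*(-90) = -24525/91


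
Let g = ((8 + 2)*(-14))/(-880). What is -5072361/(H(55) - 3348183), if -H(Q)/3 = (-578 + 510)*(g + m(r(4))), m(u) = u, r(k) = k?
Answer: 18598657/12273560 ≈ 1.5153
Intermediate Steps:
g = 7/44 (g = (10*(-14))*(-1/880) = -140*(-1/880) = 7/44 ≈ 0.15909)
H(Q) = 9333/11 (H(Q) = -3*(-578 + 510)*(7/44 + 4) = -(-204)*183/44 = -3*(-3111/11) = 9333/11)
-5072361/(H(55) - 3348183) = -5072361/(9333/11 - 3348183) = -5072361/(-36820680/11) = -5072361*(-11/36820680) = 18598657/12273560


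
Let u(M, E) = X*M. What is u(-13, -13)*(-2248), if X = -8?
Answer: -233792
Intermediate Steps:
u(M, E) = -8*M
u(-13, -13)*(-2248) = -8*(-13)*(-2248) = 104*(-2248) = -233792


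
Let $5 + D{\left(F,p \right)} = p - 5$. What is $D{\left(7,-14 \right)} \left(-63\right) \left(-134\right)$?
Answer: $-202608$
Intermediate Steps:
$D{\left(F,p \right)} = -10 + p$ ($D{\left(F,p \right)} = -5 + \left(p - 5\right) = -5 + \left(-5 + p\right) = -10 + p$)
$D{\left(7,-14 \right)} \left(-63\right) \left(-134\right) = \left(-10 - 14\right) \left(-63\right) \left(-134\right) = \left(-24\right) \left(-63\right) \left(-134\right) = 1512 \left(-134\right) = -202608$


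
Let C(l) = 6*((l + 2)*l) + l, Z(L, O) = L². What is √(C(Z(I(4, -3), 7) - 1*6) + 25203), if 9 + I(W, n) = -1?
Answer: √79441 ≈ 281.85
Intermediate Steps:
I(W, n) = -10 (I(W, n) = -9 - 1 = -10)
C(l) = l + 6*l*(2 + l) (C(l) = 6*((2 + l)*l) + l = 6*(l*(2 + l)) + l = 6*l*(2 + l) + l = l + 6*l*(2 + l))
√(C(Z(I(4, -3), 7) - 1*6) + 25203) = √(((-10)² - 1*6)*(13 + 6*((-10)² - 1*6)) + 25203) = √((100 - 6)*(13 + 6*(100 - 6)) + 25203) = √(94*(13 + 6*94) + 25203) = √(94*(13 + 564) + 25203) = √(94*577 + 25203) = √(54238 + 25203) = √79441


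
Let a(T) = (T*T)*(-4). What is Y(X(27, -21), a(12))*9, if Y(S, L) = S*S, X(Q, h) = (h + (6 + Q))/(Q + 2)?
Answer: 1296/841 ≈ 1.5410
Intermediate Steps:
X(Q, h) = (6 + Q + h)/(2 + Q)
a(T) = -4*T**2 (a(T) = T**2*(-4) = -4*T**2)
Y(S, L) = S**2
Y(X(27, -21), a(12))*9 = ((6 + 27 - 21)/(2 + 27))**2*9 = (12/29)**2*9 = (144/841)*9 = 1296/841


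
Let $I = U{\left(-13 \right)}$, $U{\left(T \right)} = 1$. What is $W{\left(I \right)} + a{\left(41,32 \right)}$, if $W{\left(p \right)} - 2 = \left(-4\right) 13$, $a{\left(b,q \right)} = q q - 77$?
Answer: $897$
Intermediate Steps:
$I = 1$
$a{\left(b,q \right)} = -77 + q^{2}$ ($a{\left(b,q \right)} = q^{2} - 77 = -77 + q^{2}$)
$W{\left(p \right)} = -50$ ($W{\left(p \right)} = 2 - 52 = -50$)
$W{\left(I \right)} + a{\left(41,32 \right)} = -50 - \left(77 - 32^{2}\right) = -50 + \left(-77 + 1024\right) = -50 + 947 = 897$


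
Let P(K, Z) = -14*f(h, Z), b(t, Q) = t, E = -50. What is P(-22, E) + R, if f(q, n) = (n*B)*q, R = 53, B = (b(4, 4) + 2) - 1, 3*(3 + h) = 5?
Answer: -13841/3 ≈ -4613.7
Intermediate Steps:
h = -4/3 (h = -3 + (⅓)*5 = -3 + 5/3 = -4/3 ≈ -1.3333)
B = 5 (B = (4 + 2) - 1 = 6 - 1 = 5)
f(q, n) = 5*n*q (f(q, n) = (n*5)*q = (5*n)*q = 5*n*q)
P(K, Z) = 280*Z/3 (P(K, Z) = -70*Z*(-4)/3 = -(-280)*Z/3 = 280*Z/3)
P(-22, E) + R = (280/3)*(-50) + 53 = -14000/3 + 53 = -13841/3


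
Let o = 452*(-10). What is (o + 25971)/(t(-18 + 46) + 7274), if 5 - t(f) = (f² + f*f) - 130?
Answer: 21451/5841 ≈ 3.6725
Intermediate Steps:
t(f) = 135 - 2*f² (t(f) = 5 - ((f² + f*f) - 130) = 5 - ((f² + f²) - 130) = 5 - (2*f² - 130) = 5 - (-130 + 2*f²) = 5 + (130 - 2*f²) = 135 - 2*f²)
o = -4520
(o + 25971)/(t(-18 + 46) + 7274) = (-4520 + 25971)/((135 - 2*(-18 + 46)²) + 7274) = 21451/((135 - 2*28²) + 7274) = 21451/((135 - 2*784) + 7274) = 21451/((135 - 1568) + 7274) = 21451/(-1433 + 7274) = 21451/5841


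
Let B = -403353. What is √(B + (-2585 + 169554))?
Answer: 4*I*√14774 ≈ 486.19*I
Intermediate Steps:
√(B + (-2585 + 169554)) = √(-403353 + (-2585 + 169554)) = √(-403353 + 166969) = √(-236384) = 4*I*√14774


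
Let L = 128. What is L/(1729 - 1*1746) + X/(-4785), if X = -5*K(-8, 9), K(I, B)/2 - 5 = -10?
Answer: -122666/16269 ≈ -7.5399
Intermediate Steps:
K(I, B) = -10 (K(I, B) = 10 + 2*(-10) = 10 - 20 = -10)
X = 50 (X = -5*(-10) = 50)
L/(1729 - 1*1746) + X/(-4785) = 128/(1729 - 1*1746) + 50/(-4785) = 128/(1729 - 1746) + 50*(-1/4785) = 128/(-17) - 10/957 = 128*(-1/17) - 10/957 = -128/17 - 10/957 = -122666/16269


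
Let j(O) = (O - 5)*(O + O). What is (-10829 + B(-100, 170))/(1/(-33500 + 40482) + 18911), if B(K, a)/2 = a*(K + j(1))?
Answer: -19528654/7766859 ≈ -2.5144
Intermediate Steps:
j(O) = 2*O*(-5 + O) (j(O) = (-5 + O)*(2*O) = 2*O*(-5 + O))
B(K, a) = 2*a*(-8 + K) (B(K, a) = 2*(a*(K + 2*1*(-5 + 1))) = 2*(a*(K + 2*1*(-4))) = 2*(a*(K - 8)) = 2*(a*(-8 + K)) = 2*a*(-8 + K))
(-10829 + B(-100, 170))/(1/(-33500 + 40482) + 18911) = (-10829 + 2*170*(-8 - 100))/(1/(-33500 + 40482) + 18911) = (-10829 + 2*170*(-108))/(1/6982 + 18911) = (-10829 - 36720)/(1/6982 + 18911) = -47549/132036603/6982 = -47549*6982/132036603 = -19528654/7766859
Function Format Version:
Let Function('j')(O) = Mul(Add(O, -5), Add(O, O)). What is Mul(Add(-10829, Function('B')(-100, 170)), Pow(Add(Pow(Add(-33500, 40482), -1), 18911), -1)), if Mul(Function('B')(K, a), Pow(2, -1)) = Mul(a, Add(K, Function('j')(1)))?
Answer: Rational(-19528654, 7766859) ≈ -2.5144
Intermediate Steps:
Function('j')(O) = Mul(2, O, Add(-5, O)) (Function('j')(O) = Mul(Add(-5, O), Mul(2, O)) = Mul(2, O, Add(-5, O)))
Function('B')(K, a) = Mul(2, a, Add(-8, K)) (Function('B')(K, a) = Mul(2, Mul(a, Add(K, Mul(2, 1, Add(-5, 1))))) = Mul(2, Mul(a, Add(K, Mul(2, 1, -4)))) = Mul(2, Mul(a, Add(K, -8))) = Mul(2, Mul(a, Add(-8, K))) = Mul(2, a, Add(-8, K)))
Mul(Add(-10829, Function('B')(-100, 170)), Pow(Add(Pow(Add(-33500, 40482), -1), 18911), -1)) = Mul(Add(-10829, Mul(2, 170, Add(-8, -100))), Pow(Add(Pow(Add(-33500, 40482), -1), 18911), -1)) = Mul(Add(-10829, Mul(2, 170, -108)), Pow(Add(Pow(6982, -1), 18911), -1)) = Mul(Add(-10829, -36720), Pow(Add(Rational(1, 6982), 18911), -1)) = Mul(-47549, Pow(Rational(132036603, 6982), -1)) = Mul(-47549, Rational(6982, 132036603)) = Rational(-19528654, 7766859)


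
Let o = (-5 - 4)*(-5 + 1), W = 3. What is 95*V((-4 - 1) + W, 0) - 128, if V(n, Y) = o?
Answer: 3292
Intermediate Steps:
o = 36 (o = -9*(-4) = 36)
V(n, Y) = 36
95*V((-4 - 1) + W, 0) - 128 = 95*36 - 128 = 3420 - 128 = 3292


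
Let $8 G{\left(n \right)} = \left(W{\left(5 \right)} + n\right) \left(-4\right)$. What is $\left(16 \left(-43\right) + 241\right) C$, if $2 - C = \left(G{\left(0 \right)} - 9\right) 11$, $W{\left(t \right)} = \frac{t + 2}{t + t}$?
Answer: $- \frac{937359}{20} \approx -46868.0$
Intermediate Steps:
$W{\left(t \right)} = \frac{2 + t}{2 t}$
$G{\left(n \right)} = - \frac{7}{20} - \frac{n}{2}$ ($G{\left(n \right)} = \frac{\left(\frac{2 + 5}{2 \cdot 5} + n\right) \left(-4\right)}{8} = \frac{\left(\frac{1}{2} \cdot \frac{1}{5} \cdot 7 + n\right) \left(-4\right)}{8} = \frac{\left(\frac{7}{10} + n\right) \left(-4\right)}{8} = \frac{- \frac{14}{5} - 4 n}{8} = - \frac{7}{20} - \frac{n}{2}$)
$C = \frac{2097}{20}$ ($C = 2 - \left(\left(- \frac{7}{20} - 0\right) - 9\right) 11 = 2 - \left(\left(- \frac{7}{20} + 0\right) - 9\right) 11 = 2 - \left(- \frac{7}{20} - 9\right) 11 = 2 - \left(- \frac{187}{20}\right) 11 = 2 - - \frac{2057}{20} = 2 + \frac{2057}{20} = \frac{2097}{20} \approx 104.85$)
$\left(16 \left(-43\right) + 241\right) C = \left(16 \left(-43\right) + 241\right) \frac{2097}{20} = \left(-688 + 241\right) \frac{2097}{20} = \left(-447\right) \frac{2097}{20} = - \frac{937359}{20}$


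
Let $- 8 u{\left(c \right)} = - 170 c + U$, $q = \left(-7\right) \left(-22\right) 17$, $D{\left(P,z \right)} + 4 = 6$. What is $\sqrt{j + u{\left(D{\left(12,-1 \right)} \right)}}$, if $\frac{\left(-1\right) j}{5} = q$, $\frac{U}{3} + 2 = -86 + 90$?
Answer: $\frac{i \sqrt{52193}}{2} \approx 114.23 i$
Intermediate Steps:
$U = 6$ ($U = -6 + 3 \left(-86 + 90\right) = -6 + 3 \cdot 4 = -6 + 12 = 6$)
$D{\left(P,z \right)} = 2$ ($D{\left(P,z \right)} = -4 + 6 = 2$)
$q = 2618$ ($q = 154 \cdot 17 = 2618$)
$u{\left(c \right)} = - \frac{3}{4} + \frac{85 c}{4}$ ($u{\left(c \right)} = - \frac{- 170 c + 6}{8} = - \frac{6 - 170 c}{8} = - \frac{3}{4} + \frac{85 c}{4}$)
$j = -13090$ ($j = \left(-5\right) 2618 = -13090$)
$\sqrt{j + u{\left(D{\left(12,-1 \right)} \right)}} = \sqrt{-13090 + \left(- \frac{3}{4} + \frac{85}{4} \cdot 2\right)} = \sqrt{-13090 + \left(- \frac{3}{4} + \frac{85}{2}\right)} = \sqrt{-13090 + \frac{167}{4}} = \sqrt{- \frac{52193}{4}} = \frac{i \sqrt{52193}}{2}$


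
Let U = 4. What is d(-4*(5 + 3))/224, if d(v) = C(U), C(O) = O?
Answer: 1/56 ≈ 0.017857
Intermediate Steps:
d(v) = 4
d(-4*(5 + 3))/224 = 4/224 = 4*(1/224) = 1/56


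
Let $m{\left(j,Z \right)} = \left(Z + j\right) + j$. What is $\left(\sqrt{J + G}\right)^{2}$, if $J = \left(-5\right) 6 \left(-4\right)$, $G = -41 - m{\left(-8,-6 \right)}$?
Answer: $101$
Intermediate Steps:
$m{\left(j,Z \right)} = Z + 2 j$
$G = -19$ ($G = -41 - \left(-6 + 2 \left(-8\right)\right) = -41 - \left(-6 - 16\right) = -41 - -22 = -41 + 22 = -19$)
$J = 120$ ($J = \left(-30\right) \left(-4\right) = 120$)
$\left(\sqrt{J + G}\right)^{2} = \left(\sqrt{120 - 19}\right)^{2} = \left(\sqrt{101}\right)^{2} = 101$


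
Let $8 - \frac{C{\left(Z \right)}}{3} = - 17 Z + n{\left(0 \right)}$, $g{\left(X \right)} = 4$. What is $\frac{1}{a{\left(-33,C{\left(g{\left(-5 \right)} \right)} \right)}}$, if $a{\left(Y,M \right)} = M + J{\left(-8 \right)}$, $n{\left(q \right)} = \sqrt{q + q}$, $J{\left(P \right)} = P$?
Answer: $\frac{1}{220} \approx 0.0045455$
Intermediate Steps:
$n{\left(q \right)} = \sqrt{2} \sqrt{q}$ ($n{\left(q \right)} = \sqrt{2 q} = \sqrt{2} \sqrt{q}$)
$C{\left(Z \right)} = 24 + 51 Z$ ($C{\left(Z \right)} = 24 - 3 \left(- 17 Z + \sqrt{2} \sqrt{0}\right) = 24 - 3 \left(- 17 Z + \sqrt{2} \cdot 0\right) = 24 - 3 \left(- 17 Z + 0\right) = 24 - 3 \left(- 17 Z\right) = 24 + 51 Z$)
$a{\left(Y,M \right)} = -8 + M$ ($a{\left(Y,M \right)} = M - 8 = -8 + M$)
$\frac{1}{a{\left(-33,C{\left(g{\left(-5 \right)} \right)} \right)}} = \frac{1}{-8 + \left(24 + 51 \cdot 4\right)} = \frac{1}{-8 + \left(24 + 204\right)} = \frac{1}{-8 + 228} = \frac{1}{220}$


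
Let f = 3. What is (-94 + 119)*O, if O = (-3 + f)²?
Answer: 0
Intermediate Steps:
O = 0 (O = (-3 + 3)² = 0² = 0)
(-94 + 119)*O = (-94 + 119)*0 = 25*0 = 0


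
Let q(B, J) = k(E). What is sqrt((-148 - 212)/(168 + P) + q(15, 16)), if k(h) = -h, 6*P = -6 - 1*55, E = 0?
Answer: 12*I*sqrt(14205)/947 ≈ 1.5103*I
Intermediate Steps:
P = -61/6 (P = (-6 - 1*55)/6 = (-6 - 55)/6 = (1/6)*(-61) = -61/6 ≈ -10.167)
q(B, J) = 0 (q(B, J) = -1*0 = 0)
sqrt((-148 - 212)/(168 + P) + q(15, 16)) = sqrt((-148 - 212)/(168 - 61/6) + 0) = sqrt(-360/947/6 + 0) = sqrt(-360*6/947 + 0) = sqrt(-2160/947 + 0) = sqrt(-2160/947) = 12*I*sqrt(14205)/947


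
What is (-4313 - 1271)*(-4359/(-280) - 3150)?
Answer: 612593418/35 ≈ 1.7503e+7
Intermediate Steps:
(-4313 - 1271)*(-4359/(-280) - 3150) = -5584*(-4359*(-1/280) - 3150) = -5584*(4359/280 - 3150) = -5584*(-877641/280) = 612593418/35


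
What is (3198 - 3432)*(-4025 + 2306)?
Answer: 402246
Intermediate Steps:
(3198 - 3432)*(-4025 + 2306) = -234*(-1719) = 402246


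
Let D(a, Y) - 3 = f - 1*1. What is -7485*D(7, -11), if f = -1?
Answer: -7485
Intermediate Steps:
D(a, Y) = 1 (D(a, Y) = 3 + (-1 - 1*1) = 3 + (-1 - 1) = 3 - 2 = 1)
-7485*D(7, -11) = -7485*1 = -7485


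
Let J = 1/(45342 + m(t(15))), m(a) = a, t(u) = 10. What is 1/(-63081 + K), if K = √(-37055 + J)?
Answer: -2860849512/180466928584831 - 2*I*√19053717154342/180466928584831 ≈ -1.5852e-5 - 4.8375e-8*I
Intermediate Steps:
J = 1/45352 (J = 1/(45342 + 10) = 1/45352 ≈ 2.2050e-5)
K = I*√19053717154342/22676 (K = √(-37055 + 1/45352) = √(-1680518359/45352) = I*√19053717154342/22676 ≈ 192.5*I)
1/(-63081 + K) = 1/(-63081 + I*√19053717154342/22676)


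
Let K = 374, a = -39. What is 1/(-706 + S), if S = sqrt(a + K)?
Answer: -706/498101 - sqrt(335)/498101 ≈ -0.0014541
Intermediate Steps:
S = sqrt(335) (S = sqrt(-39 + 374) = sqrt(335) ≈ 18.303)
1/(-706 + S) = 1/(-706 + sqrt(335))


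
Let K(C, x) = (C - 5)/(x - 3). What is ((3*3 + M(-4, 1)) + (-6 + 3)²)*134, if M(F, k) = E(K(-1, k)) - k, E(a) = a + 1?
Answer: 2814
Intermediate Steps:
K(C, x) = (-5 + C)/(-3 + x)
E(a) = 1 + a
M(F, k) = 1 - k - 6/(-3 + k) (M(F, k) = (1 + (-5 - 1)/(-3 + k)) - k = (1 - 6/(-3 + k)) - k = 1 - k - 6/(-3 + k))
((3*3 + M(-4, 1)) + (-6 + 3)²)*134 = ((3*3 + (-6 + (1 - 1*1)*(-3 + 1))/(-3 + 1)) + (-6 + 3)²)*134 = ((9 + (-6 + (1 - 1)*(-2))/(-2)) + (-3)²)*134 = ((9 - (-6 + 0*(-2))/2) + 9)*134 = ((9 - (-6 + 0)/2) + 9)*134 = ((9 - ½*(-6)) + 9)*134 = ((9 + 3) + 9)*134 = (12 + 9)*134 = 21*134 = 2814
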